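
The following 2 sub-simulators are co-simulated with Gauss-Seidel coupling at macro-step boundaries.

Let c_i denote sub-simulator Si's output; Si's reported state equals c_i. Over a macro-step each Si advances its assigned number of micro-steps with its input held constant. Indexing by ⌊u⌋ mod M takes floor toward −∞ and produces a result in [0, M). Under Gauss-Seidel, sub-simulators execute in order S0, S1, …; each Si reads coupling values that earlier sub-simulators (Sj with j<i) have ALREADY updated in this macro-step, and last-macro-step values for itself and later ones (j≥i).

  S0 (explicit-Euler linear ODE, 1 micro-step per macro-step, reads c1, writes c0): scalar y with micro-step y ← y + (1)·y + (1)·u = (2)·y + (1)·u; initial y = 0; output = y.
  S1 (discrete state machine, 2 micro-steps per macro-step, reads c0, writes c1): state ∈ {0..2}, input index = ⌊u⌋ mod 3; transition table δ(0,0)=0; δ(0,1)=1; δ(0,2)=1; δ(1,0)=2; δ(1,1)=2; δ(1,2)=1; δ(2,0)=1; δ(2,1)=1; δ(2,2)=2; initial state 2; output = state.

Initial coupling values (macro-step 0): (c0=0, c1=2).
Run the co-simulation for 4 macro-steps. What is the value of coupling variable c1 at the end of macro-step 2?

macro 1: S0 reads c1=2 → after 1×micro: 2; S1 reads c0=2 → after 2×micro: 2 ⇒ (c0=2, c1=2)
macro 2: S0 reads c1=2 → after 1×micro: 6; S1 reads c0=6 → after 2×micro: 2 ⇒ (c0=6, c1=2)
macro 3: S0 reads c1=2 → after 1×micro: 14; S1 reads c0=14 → after 2×micro: 2 ⇒ (c0=14, c1=2)
macro 4: S0 reads c1=2 → after 1×micro: 30; S1 reads c0=30 → after 2×micro: 2 ⇒ (c0=30, c1=2)

c1 at macro-step 2 = 2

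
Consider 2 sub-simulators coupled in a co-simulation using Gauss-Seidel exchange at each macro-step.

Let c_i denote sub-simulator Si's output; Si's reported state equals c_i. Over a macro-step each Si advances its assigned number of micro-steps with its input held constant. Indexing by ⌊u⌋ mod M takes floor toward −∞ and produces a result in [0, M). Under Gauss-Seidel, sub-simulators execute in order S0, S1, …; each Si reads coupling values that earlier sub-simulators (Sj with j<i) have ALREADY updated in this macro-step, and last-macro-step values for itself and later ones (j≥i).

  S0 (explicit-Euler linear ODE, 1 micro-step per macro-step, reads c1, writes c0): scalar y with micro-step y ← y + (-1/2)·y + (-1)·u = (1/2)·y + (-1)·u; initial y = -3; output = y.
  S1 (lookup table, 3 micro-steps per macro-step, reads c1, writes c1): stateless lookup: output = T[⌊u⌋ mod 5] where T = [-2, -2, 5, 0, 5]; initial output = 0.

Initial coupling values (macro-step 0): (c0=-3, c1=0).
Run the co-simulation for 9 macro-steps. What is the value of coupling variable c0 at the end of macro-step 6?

macro 1: S0 reads c1=0 → after 1×micro: -3/2; S1 reads c1=0 → after 3×micro: -2 ⇒ (c0=-3/2, c1=-2)
macro 2: S0 reads c1=-2 → after 1×micro: 5/4; S1 reads c1=-2 → after 3×micro: 0 ⇒ (c0=5/4, c1=0)
macro 3: S0 reads c1=0 → after 1×micro: 5/8; S1 reads c1=0 → after 3×micro: -2 ⇒ (c0=5/8, c1=-2)
macro 4: S0 reads c1=-2 → after 1×micro: 37/16; S1 reads c1=-2 → after 3×micro: 0 ⇒ (c0=37/16, c1=0)
macro 5: S0 reads c1=0 → after 1×micro: 37/32; S1 reads c1=0 → after 3×micro: -2 ⇒ (c0=37/32, c1=-2)
macro 6: S0 reads c1=-2 → after 1×micro: 165/64; S1 reads c1=-2 → after 3×micro: 0 ⇒ (c0=165/64, c1=0)
macro 7: S0 reads c1=0 → after 1×micro: 165/128; S1 reads c1=0 → after 3×micro: -2 ⇒ (c0=165/128, c1=-2)
macro 8: S0 reads c1=-2 → after 1×micro: 677/256; S1 reads c1=-2 → after 3×micro: 0 ⇒ (c0=677/256, c1=0)
macro 9: S0 reads c1=0 → after 1×micro: 677/512; S1 reads c1=0 → after 3×micro: -2 ⇒ (c0=677/512, c1=-2)

c0 at macro-step 6 = 165/64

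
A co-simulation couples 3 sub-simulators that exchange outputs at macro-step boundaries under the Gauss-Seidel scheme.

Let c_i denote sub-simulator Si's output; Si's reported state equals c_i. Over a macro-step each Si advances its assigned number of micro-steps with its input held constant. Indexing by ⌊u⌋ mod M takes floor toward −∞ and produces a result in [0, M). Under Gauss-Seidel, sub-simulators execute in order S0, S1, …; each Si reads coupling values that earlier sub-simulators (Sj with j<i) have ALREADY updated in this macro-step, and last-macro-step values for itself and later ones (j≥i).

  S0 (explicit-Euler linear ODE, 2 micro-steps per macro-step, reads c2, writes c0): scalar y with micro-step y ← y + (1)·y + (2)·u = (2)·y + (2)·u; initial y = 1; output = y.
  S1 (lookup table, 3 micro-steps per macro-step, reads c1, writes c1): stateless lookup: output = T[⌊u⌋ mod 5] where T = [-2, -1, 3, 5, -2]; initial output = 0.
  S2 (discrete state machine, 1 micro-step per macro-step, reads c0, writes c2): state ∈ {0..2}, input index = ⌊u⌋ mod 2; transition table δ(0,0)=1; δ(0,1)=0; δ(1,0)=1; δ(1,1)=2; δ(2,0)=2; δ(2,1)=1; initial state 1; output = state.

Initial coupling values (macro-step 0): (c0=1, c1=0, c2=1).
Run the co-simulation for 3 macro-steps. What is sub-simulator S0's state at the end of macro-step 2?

macro 1: S0 reads c2=1 → after 2×micro: 10; S1 reads c1=0 → after 3×micro: -2; S2 reads c0=10 → after 1×micro: 1 ⇒ (c0=10, c1=-2, c2=1)
macro 2: S0 reads c2=1 → after 2×micro: 46; S1 reads c1=-2 → after 3×micro: 5; S2 reads c0=46 → after 1×micro: 1 ⇒ (c0=46, c1=5, c2=1)
macro 3: S0 reads c2=1 → after 2×micro: 190; S1 reads c1=5 → after 3×micro: -2; S2 reads c0=190 → after 1×micro: 1 ⇒ (c0=190, c1=-2, c2=1)

S0 state at macro-step 2 = 46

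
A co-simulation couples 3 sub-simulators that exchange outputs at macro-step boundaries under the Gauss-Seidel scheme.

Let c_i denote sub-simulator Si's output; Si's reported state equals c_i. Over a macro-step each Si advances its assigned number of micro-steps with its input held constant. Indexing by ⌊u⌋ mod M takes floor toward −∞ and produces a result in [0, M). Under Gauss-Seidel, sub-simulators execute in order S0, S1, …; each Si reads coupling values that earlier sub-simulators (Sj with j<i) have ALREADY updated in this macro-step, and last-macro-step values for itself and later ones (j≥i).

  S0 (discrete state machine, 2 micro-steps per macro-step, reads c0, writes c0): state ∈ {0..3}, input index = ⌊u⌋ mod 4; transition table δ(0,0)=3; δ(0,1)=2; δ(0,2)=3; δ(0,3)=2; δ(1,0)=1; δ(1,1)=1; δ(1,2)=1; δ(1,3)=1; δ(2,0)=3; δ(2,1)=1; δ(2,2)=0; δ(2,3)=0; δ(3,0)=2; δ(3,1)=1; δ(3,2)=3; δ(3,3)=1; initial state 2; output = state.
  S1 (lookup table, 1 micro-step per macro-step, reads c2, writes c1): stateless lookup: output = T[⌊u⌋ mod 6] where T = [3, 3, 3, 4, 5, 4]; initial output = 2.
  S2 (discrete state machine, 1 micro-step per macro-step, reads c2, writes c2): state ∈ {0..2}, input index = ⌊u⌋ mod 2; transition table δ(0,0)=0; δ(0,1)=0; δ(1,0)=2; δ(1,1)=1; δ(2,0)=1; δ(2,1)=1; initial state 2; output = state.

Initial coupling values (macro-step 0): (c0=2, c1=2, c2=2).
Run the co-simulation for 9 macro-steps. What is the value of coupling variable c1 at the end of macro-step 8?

macro 1: S0 reads c0=2 → after 2×micro: 3; S1 reads c2=2 → after 1×micro: 3; S2 reads c2=2 → after 1×micro: 1 ⇒ (c0=3, c1=3, c2=1)
macro 2: S0 reads c0=3 → after 2×micro: 1; S1 reads c2=1 → after 1×micro: 3; S2 reads c2=1 → after 1×micro: 1 ⇒ (c0=1, c1=3, c2=1)
macro 3: S0 reads c0=1 → after 2×micro: 1; S1 reads c2=1 → after 1×micro: 3; S2 reads c2=1 → after 1×micro: 1 ⇒ (c0=1, c1=3, c2=1)
macro 4: S0 reads c0=1 → after 2×micro: 1; S1 reads c2=1 → after 1×micro: 3; S2 reads c2=1 → after 1×micro: 1 ⇒ (c0=1, c1=3, c2=1)
macro 5: S0 reads c0=1 → after 2×micro: 1; S1 reads c2=1 → after 1×micro: 3; S2 reads c2=1 → after 1×micro: 1 ⇒ (c0=1, c1=3, c2=1)
macro 6: S0 reads c0=1 → after 2×micro: 1; S1 reads c2=1 → after 1×micro: 3; S2 reads c2=1 → after 1×micro: 1 ⇒ (c0=1, c1=3, c2=1)
macro 7: S0 reads c0=1 → after 2×micro: 1; S1 reads c2=1 → after 1×micro: 3; S2 reads c2=1 → after 1×micro: 1 ⇒ (c0=1, c1=3, c2=1)
macro 8: S0 reads c0=1 → after 2×micro: 1; S1 reads c2=1 → after 1×micro: 3; S2 reads c2=1 → after 1×micro: 1 ⇒ (c0=1, c1=3, c2=1)
macro 9: S0 reads c0=1 → after 2×micro: 1; S1 reads c2=1 → after 1×micro: 3; S2 reads c2=1 → after 1×micro: 1 ⇒ (c0=1, c1=3, c2=1)

c1 at macro-step 8 = 3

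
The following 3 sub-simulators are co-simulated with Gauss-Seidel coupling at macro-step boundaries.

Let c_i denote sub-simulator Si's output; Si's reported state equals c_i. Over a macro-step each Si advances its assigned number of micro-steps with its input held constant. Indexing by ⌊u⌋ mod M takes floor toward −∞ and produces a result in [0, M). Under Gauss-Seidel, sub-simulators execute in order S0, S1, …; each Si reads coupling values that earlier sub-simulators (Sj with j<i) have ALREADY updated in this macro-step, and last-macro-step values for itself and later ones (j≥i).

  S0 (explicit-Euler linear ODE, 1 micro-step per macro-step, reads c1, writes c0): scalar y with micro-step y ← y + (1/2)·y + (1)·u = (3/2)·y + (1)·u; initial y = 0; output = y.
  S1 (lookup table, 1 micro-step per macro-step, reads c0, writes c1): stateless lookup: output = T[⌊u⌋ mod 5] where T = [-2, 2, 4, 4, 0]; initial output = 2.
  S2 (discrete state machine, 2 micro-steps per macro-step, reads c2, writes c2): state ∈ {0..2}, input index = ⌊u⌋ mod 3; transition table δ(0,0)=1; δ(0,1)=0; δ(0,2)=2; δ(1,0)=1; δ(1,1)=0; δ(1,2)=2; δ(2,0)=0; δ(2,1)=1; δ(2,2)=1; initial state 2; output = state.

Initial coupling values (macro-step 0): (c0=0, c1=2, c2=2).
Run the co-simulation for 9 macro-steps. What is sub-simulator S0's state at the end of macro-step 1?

macro 1: S0 reads c1=2 → after 1×micro: 2; S1 reads c0=2 → after 1×micro: 4; S2 reads c2=2 → after 2×micro: 2 ⇒ (c0=2, c1=4, c2=2)
macro 2: S0 reads c1=4 → after 1×micro: 7; S1 reads c0=7 → after 1×micro: 4; S2 reads c2=2 → after 2×micro: 2 ⇒ (c0=7, c1=4, c2=2)
macro 3: S0 reads c1=4 → after 1×micro: 29/2; S1 reads c0=29/2 → after 1×micro: 0; S2 reads c2=2 → after 2×micro: 2 ⇒ (c0=29/2, c1=0, c2=2)
macro 4: S0 reads c1=0 → after 1×micro: 87/4; S1 reads c0=87/4 → after 1×micro: 2; S2 reads c2=2 → after 2×micro: 2 ⇒ (c0=87/4, c1=2, c2=2)
macro 5: S0 reads c1=2 → after 1×micro: 277/8; S1 reads c0=277/8 → after 1×micro: 0; S2 reads c2=2 → after 2×micro: 2 ⇒ (c0=277/8, c1=0, c2=2)
macro 6: S0 reads c1=0 → after 1×micro: 831/16; S1 reads c0=831/16 → after 1×micro: 2; S2 reads c2=2 → after 2×micro: 2 ⇒ (c0=831/16, c1=2, c2=2)
macro 7: S0 reads c1=2 → after 1×micro: 2557/32; S1 reads c0=2557/32 → after 1×micro: 0; S2 reads c2=2 → after 2×micro: 2 ⇒ (c0=2557/32, c1=0, c2=2)
macro 8: S0 reads c1=0 → after 1×micro: 7671/64; S1 reads c0=7671/64 → after 1×micro: 0; S2 reads c2=2 → after 2×micro: 2 ⇒ (c0=7671/64, c1=0, c2=2)
macro 9: S0 reads c1=0 → after 1×micro: 23013/128; S1 reads c0=23013/128 → after 1×micro: 0; S2 reads c2=2 → after 2×micro: 2 ⇒ (c0=23013/128, c1=0, c2=2)

S0 state at macro-step 1 = 2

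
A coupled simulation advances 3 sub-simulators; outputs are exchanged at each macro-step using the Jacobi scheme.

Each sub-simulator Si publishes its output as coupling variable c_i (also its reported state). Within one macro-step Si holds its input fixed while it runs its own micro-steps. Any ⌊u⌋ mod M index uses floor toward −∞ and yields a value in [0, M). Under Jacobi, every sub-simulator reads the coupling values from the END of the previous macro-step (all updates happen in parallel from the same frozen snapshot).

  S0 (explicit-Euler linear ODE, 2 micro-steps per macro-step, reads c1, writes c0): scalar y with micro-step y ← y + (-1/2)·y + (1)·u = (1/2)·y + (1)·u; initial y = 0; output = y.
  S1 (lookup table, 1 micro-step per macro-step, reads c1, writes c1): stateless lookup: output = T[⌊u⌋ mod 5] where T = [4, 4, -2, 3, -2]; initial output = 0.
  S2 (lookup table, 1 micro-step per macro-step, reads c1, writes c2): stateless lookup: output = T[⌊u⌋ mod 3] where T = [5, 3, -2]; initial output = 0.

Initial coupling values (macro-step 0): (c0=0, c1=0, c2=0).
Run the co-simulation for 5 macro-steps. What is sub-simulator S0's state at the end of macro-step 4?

S0 state at macro-step 4 = 33/8

macro 1: S0 reads c1=0 → after 2×micro: 0; S1 reads c1=0 → after 1×micro: 4; S2 reads c1=0 → after 1×micro: 5 ⇒ (c0=0, c1=4, c2=5)
macro 2: S0 reads c1=4 → after 2×micro: 6; S1 reads c1=4 → after 1×micro: -2; S2 reads c1=4 → after 1×micro: 3 ⇒ (c0=6, c1=-2, c2=3)
macro 3: S0 reads c1=-2 → after 2×micro: -3/2; S1 reads c1=-2 → after 1×micro: 3; S2 reads c1=-2 → after 1×micro: 3 ⇒ (c0=-3/2, c1=3, c2=3)
macro 4: S0 reads c1=3 → after 2×micro: 33/8; S1 reads c1=3 → after 1×micro: 3; S2 reads c1=3 → after 1×micro: 5 ⇒ (c0=33/8, c1=3, c2=5)
macro 5: S0 reads c1=3 → after 2×micro: 177/32; S1 reads c1=3 → after 1×micro: 3; S2 reads c1=3 → after 1×micro: 5 ⇒ (c0=177/32, c1=3, c2=5)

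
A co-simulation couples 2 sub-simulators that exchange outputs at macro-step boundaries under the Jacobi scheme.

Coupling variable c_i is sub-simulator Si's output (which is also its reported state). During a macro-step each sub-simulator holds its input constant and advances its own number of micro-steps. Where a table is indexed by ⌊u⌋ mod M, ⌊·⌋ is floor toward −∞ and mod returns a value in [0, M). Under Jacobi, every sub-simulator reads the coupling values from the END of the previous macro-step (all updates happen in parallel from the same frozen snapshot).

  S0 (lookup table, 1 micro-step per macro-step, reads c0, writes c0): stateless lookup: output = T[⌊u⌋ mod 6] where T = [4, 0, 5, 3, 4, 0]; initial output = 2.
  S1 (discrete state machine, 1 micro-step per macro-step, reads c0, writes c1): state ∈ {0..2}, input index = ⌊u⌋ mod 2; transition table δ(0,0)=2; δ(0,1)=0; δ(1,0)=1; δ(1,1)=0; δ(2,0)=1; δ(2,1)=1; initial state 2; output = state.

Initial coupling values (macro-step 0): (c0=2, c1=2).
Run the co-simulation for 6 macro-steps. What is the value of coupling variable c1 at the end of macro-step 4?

c1 at macro-step 4 = 1

macro 1: S0 reads c0=2 → after 1×micro: 5; S1 reads c0=2 → after 1×micro: 1 ⇒ (c0=5, c1=1)
macro 2: S0 reads c0=5 → after 1×micro: 0; S1 reads c0=5 → after 1×micro: 0 ⇒ (c0=0, c1=0)
macro 3: S0 reads c0=0 → after 1×micro: 4; S1 reads c0=0 → after 1×micro: 2 ⇒ (c0=4, c1=2)
macro 4: S0 reads c0=4 → after 1×micro: 4; S1 reads c0=4 → after 1×micro: 1 ⇒ (c0=4, c1=1)
macro 5: S0 reads c0=4 → after 1×micro: 4; S1 reads c0=4 → after 1×micro: 1 ⇒ (c0=4, c1=1)
macro 6: S0 reads c0=4 → after 1×micro: 4; S1 reads c0=4 → after 1×micro: 1 ⇒ (c0=4, c1=1)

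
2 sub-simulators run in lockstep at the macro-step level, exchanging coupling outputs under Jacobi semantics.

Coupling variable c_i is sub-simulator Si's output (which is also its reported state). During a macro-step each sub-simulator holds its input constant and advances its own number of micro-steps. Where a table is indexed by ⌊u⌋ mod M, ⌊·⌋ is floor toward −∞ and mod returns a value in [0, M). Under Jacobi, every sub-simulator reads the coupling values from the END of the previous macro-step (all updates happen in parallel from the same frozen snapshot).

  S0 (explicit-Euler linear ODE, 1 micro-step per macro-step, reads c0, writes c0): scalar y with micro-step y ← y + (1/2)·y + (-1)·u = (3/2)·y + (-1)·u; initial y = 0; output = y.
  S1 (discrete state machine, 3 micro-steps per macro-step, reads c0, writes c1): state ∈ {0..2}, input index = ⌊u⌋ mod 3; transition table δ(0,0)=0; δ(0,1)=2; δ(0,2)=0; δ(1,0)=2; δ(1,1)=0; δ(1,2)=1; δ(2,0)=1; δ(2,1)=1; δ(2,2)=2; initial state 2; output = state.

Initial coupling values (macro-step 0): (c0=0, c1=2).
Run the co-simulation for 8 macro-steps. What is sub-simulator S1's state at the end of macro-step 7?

S1 state at macro-step 7 = 1

macro 1: S0 reads c0=0 → after 1×micro: 0; S1 reads c0=0 → after 3×micro: 1 ⇒ (c0=0, c1=1)
macro 2: S0 reads c0=0 → after 1×micro: 0; S1 reads c0=0 → after 3×micro: 2 ⇒ (c0=0, c1=2)
macro 3: S0 reads c0=0 → after 1×micro: 0; S1 reads c0=0 → after 3×micro: 1 ⇒ (c0=0, c1=1)
macro 4: S0 reads c0=0 → after 1×micro: 0; S1 reads c0=0 → after 3×micro: 2 ⇒ (c0=0, c1=2)
macro 5: S0 reads c0=0 → after 1×micro: 0; S1 reads c0=0 → after 3×micro: 1 ⇒ (c0=0, c1=1)
macro 6: S0 reads c0=0 → after 1×micro: 0; S1 reads c0=0 → after 3×micro: 2 ⇒ (c0=0, c1=2)
macro 7: S0 reads c0=0 → after 1×micro: 0; S1 reads c0=0 → after 3×micro: 1 ⇒ (c0=0, c1=1)
macro 8: S0 reads c0=0 → after 1×micro: 0; S1 reads c0=0 → after 3×micro: 2 ⇒ (c0=0, c1=2)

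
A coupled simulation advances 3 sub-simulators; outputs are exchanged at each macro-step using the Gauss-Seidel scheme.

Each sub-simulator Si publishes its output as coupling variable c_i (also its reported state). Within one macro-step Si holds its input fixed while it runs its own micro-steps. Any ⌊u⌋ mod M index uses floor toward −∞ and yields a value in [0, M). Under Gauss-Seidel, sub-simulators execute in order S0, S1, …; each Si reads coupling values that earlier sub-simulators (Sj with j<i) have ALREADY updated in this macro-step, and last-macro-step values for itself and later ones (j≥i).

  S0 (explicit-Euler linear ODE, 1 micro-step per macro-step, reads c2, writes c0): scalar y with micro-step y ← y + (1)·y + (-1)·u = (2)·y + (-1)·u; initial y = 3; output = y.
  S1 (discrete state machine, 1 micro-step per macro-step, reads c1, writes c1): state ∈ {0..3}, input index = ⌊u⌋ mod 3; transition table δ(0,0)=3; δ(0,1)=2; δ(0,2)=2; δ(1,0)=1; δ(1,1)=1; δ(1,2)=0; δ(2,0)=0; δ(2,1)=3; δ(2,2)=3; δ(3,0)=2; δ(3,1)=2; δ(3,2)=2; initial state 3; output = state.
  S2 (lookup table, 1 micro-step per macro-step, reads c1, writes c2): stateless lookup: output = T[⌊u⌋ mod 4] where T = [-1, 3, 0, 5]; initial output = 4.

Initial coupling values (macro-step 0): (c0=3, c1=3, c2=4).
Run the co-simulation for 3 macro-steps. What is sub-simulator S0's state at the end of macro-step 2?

macro 1: S0 reads c2=4 → after 1×micro: 2; S1 reads c1=3 → after 1×micro: 2; S2 reads c1=2 → after 1×micro: 0 ⇒ (c0=2, c1=2, c2=0)
macro 2: S0 reads c2=0 → after 1×micro: 4; S1 reads c1=2 → after 1×micro: 3; S2 reads c1=3 → after 1×micro: 5 ⇒ (c0=4, c1=3, c2=5)
macro 3: S0 reads c2=5 → after 1×micro: 3; S1 reads c1=3 → after 1×micro: 2; S2 reads c1=2 → after 1×micro: 0 ⇒ (c0=3, c1=2, c2=0)

S0 state at macro-step 2 = 4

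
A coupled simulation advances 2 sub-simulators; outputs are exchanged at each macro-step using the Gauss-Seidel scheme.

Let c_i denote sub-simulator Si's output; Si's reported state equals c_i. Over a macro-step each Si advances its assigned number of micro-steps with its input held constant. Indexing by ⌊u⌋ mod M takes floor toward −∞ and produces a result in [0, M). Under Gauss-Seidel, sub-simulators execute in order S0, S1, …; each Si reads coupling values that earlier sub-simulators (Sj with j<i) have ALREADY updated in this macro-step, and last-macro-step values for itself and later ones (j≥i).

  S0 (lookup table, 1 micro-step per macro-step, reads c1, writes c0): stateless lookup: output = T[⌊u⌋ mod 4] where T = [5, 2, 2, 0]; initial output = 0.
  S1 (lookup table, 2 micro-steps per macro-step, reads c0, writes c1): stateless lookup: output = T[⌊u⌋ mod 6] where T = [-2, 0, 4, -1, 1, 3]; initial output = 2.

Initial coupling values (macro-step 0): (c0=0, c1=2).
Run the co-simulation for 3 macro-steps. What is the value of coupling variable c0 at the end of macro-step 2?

c0 at macro-step 2 = 5

macro 1: S0 reads c1=2 → after 1×micro: 2; S1 reads c0=2 → after 2×micro: 4 ⇒ (c0=2, c1=4)
macro 2: S0 reads c1=4 → after 1×micro: 5; S1 reads c0=5 → after 2×micro: 3 ⇒ (c0=5, c1=3)
macro 3: S0 reads c1=3 → after 1×micro: 0; S1 reads c0=0 → after 2×micro: -2 ⇒ (c0=0, c1=-2)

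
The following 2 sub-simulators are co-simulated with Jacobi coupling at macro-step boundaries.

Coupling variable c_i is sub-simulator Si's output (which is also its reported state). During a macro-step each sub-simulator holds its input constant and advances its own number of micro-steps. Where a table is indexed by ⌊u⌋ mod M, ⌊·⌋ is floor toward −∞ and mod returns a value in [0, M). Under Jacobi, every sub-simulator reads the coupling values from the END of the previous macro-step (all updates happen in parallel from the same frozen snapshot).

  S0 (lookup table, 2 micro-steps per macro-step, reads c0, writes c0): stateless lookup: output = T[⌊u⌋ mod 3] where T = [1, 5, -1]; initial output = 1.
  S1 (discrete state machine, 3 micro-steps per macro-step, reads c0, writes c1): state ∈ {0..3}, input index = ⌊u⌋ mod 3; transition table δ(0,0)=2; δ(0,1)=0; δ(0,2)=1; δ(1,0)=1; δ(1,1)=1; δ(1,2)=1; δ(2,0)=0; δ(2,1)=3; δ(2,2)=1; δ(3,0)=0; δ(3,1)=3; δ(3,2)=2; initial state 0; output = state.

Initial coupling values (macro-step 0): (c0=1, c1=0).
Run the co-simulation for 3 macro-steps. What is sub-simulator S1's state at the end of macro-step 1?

macro 1: S0 reads c0=1 → after 2×micro: 5; S1 reads c0=1 → after 3×micro: 0 ⇒ (c0=5, c1=0)
macro 2: S0 reads c0=5 → after 2×micro: -1; S1 reads c0=5 → after 3×micro: 1 ⇒ (c0=-1, c1=1)
macro 3: S0 reads c0=-1 → after 2×micro: -1; S1 reads c0=-1 → after 3×micro: 1 ⇒ (c0=-1, c1=1)

S1 state at macro-step 1 = 0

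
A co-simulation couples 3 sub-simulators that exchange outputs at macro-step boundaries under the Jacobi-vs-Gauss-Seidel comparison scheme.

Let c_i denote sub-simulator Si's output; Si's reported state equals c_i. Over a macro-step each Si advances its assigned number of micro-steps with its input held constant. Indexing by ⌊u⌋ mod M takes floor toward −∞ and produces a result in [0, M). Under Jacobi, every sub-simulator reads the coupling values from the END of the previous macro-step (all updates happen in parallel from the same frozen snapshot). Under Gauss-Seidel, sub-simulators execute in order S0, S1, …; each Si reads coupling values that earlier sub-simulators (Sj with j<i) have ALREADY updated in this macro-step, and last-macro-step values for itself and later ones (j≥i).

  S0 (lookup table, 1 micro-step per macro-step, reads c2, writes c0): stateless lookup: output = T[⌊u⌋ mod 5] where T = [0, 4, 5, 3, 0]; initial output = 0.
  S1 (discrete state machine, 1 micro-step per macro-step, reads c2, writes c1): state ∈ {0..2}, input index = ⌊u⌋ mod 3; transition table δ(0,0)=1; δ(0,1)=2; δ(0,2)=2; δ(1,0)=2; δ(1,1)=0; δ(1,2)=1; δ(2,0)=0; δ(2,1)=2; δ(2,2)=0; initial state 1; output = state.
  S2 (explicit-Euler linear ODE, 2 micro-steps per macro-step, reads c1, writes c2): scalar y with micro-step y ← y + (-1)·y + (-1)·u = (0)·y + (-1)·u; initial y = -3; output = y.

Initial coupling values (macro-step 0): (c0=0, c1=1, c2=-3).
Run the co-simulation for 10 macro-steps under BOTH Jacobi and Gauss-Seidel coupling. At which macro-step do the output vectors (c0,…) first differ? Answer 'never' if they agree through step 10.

[Jacobi] macro 1: S0 reads c2=-3 → after 1×micro: 5; S1 reads c2=-3 → after 1×micro: 2; S2 reads c1=1 → after 2×micro: -1 ⇒ (c0=5, c1=2, c2=-1)
[Jacobi] macro 2: S0 reads c2=-1 → after 1×micro: 0; S1 reads c2=-1 → after 1×micro: 0; S2 reads c1=2 → after 2×micro: -2 ⇒ (c0=0, c1=0, c2=-2)
[Jacobi] macro 3: S0 reads c2=-2 → after 1×micro: 3; S1 reads c2=-2 → after 1×micro: 2; S2 reads c1=0 → after 2×micro: 0 ⇒ (c0=3, c1=2, c2=0)
[Jacobi] macro 4: S0 reads c2=0 → after 1×micro: 0; S1 reads c2=0 → after 1×micro: 0; S2 reads c1=2 → after 2×micro: -2 ⇒ (c0=0, c1=0, c2=-2)
[Jacobi] macro 5: S0 reads c2=-2 → after 1×micro: 3; S1 reads c2=-2 → after 1×micro: 2; S2 reads c1=0 → after 2×micro: 0 ⇒ (c0=3, c1=2, c2=0)
[Jacobi] macro 6: S0 reads c2=0 → after 1×micro: 0; S1 reads c2=0 → after 1×micro: 0; S2 reads c1=2 → after 2×micro: -2 ⇒ (c0=0, c1=0, c2=-2)
[Jacobi] macro 7: S0 reads c2=-2 → after 1×micro: 3; S1 reads c2=-2 → after 1×micro: 2; S2 reads c1=0 → after 2×micro: 0 ⇒ (c0=3, c1=2, c2=0)
[Jacobi] macro 8: S0 reads c2=0 → after 1×micro: 0; S1 reads c2=0 → after 1×micro: 0; S2 reads c1=2 → after 2×micro: -2 ⇒ (c0=0, c1=0, c2=-2)
[Jacobi] macro 9: S0 reads c2=-2 → after 1×micro: 3; S1 reads c2=-2 → after 1×micro: 2; S2 reads c1=0 → after 2×micro: 0 ⇒ (c0=3, c1=2, c2=0)
[Jacobi] macro 10: S0 reads c2=0 → after 1×micro: 0; S1 reads c2=0 → after 1×micro: 0; S2 reads c1=2 → after 2×micro: -2 ⇒ (c0=0, c1=0, c2=-2)
[Gauss-Seidel] macro 1: S0 reads c2=-3 → after 1×micro: 5; S1 reads c2=-3 → after 1×micro: 2; S2 reads c1=2 → after 2×micro: -2 ⇒ (c0=5, c1=2, c2=-2)
[Gauss-Seidel] macro 2: S0 reads c2=-2 → after 1×micro: 3; S1 reads c2=-2 → after 1×micro: 2; S2 reads c1=2 → after 2×micro: -2 ⇒ (c0=3, c1=2, c2=-2)
[Gauss-Seidel] macro 3: S0 reads c2=-2 → after 1×micro: 3; S1 reads c2=-2 → after 1×micro: 2; S2 reads c1=2 → after 2×micro: -2 ⇒ (c0=3, c1=2, c2=-2)
[Gauss-Seidel] macro 4: S0 reads c2=-2 → after 1×micro: 3; S1 reads c2=-2 → after 1×micro: 2; S2 reads c1=2 → after 2×micro: -2 ⇒ (c0=3, c1=2, c2=-2)
[Gauss-Seidel] macro 5: S0 reads c2=-2 → after 1×micro: 3; S1 reads c2=-2 → after 1×micro: 2; S2 reads c1=2 → after 2×micro: -2 ⇒ (c0=3, c1=2, c2=-2)
[Gauss-Seidel] macro 6: S0 reads c2=-2 → after 1×micro: 3; S1 reads c2=-2 → after 1×micro: 2; S2 reads c1=2 → after 2×micro: -2 ⇒ (c0=3, c1=2, c2=-2)
[Gauss-Seidel] macro 7: S0 reads c2=-2 → after 1×micro: 3; S1 reads c2=-2 → after 1×micro: 2; S2 reads c1=2 → after 2×micro: -2 ⇒ (c0=3, c1=2, c2=-2)
[Gauss-Seidel] macro 8: S0 reads c2=-2 → after 1×micro: 3; S1 reads c2=-2 → after 1×micro: 2; S2 reads c1=2 → after 2×micro: -2 ⇒ (c0=3, c1=2, c2=-2)
[Gauss-Seidel] macro 9: S0 reads c2=-2 → after 1×micro: 3; S1 reads c2=-2 → after 1×micro: 2; S2 reads c1=2 → after 2×micro: -2 ⇒ (c0=3, c1=2, c2=-2)
[Gauss-Seidel] macro 10: S0 reads c2=-2 → after 1×micro: 3; S1 reads c2=-2 → after 1×micro: 2; S2 reads c1=2 → after 2×micro: -2 ⇒ (c0=3, c1=2, c2=-2)

first divergence at macro-step: 1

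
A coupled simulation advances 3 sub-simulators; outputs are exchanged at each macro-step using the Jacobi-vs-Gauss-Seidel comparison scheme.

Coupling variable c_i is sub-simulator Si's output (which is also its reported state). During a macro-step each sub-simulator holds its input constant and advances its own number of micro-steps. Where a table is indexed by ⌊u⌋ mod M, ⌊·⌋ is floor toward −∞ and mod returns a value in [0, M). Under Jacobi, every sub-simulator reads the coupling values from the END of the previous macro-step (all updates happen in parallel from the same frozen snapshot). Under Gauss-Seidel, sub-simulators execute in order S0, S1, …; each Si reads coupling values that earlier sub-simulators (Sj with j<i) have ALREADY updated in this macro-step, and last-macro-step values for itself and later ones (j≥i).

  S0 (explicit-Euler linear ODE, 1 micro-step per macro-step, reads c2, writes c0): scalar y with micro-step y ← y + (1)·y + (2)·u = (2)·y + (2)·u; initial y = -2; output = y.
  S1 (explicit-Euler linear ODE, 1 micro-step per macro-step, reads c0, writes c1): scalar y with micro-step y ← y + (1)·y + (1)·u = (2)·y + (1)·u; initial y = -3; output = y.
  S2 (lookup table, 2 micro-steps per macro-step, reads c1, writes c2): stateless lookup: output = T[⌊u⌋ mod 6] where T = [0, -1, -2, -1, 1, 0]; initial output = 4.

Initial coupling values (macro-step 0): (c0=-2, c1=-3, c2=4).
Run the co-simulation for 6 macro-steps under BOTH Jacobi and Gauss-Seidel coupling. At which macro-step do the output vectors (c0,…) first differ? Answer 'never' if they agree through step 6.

first divergence at macro-step: 1

[Jacobi] macro 1: S0 reads c2=4 → after 1×micro: 4; S1 reads c0=-2 → after 1×micro: -8; S2 reads c1=-3 → after 2×micro: -1 ⇒ (c0=4, c1=-8, c2=-1)
[Jacobi] macro 2: S0 reads c2=-1 → after 1×micro: 6; S1 reads c0=4 → after 1×micro: -12; S2 reads c1=-8 → after 2×micro: 1 ⇒ (c0=6, c1=-12, c2=1)
[Jacobi] macro 3: S0 reads c2=1 → after 1×micro: 14; S1 reads c0=6 → after 1×micro: -18; S2 reads c1=-12 → after 2×micro: 0 ⇒ (c0=14, c1=-18, c2=0)
[Jacobi] macro 4: S0 reads c2=0 → after 1×micro: 28; S1 reads c0=14 → after 1×micro: -22; S2 reads c1=-18 → after 2×micro: 0 ⇒ (c0=28, c1=-22, c2=0)
[Jacobi] macro 5: S0 reads c2=0 → after 1×micro: 56; S1 reads c0=28 → after 1×micro: -16; S2 reads c1=-22 → after 2×micro: -2 ⇒ (c0=56, c1=-16, c2=-2)
[Jacobi] macro 6: S0 reads c2=-2 → after 1×micro: 108; S1 reads c0=56 → after 1×micro: 24; S2 reads c1=-16 → after 2×micro: -2 ⇒ (c0=108, c1=24, c2=-2)
[Gauss-Seidel] macro 1: S0 reads c2=4 → after 1×micro: 4; S1 reads c0=4 → after 1×micro: -2; S2 reads c1=-2 → after 2×micro: 1 ⇒ (c0=4, c1=-2, c2=1)
[Gauss-Seidel] macro 2: S0 reads c2=1 → after 1×micro: 10; S1 reads c0=10 → after 1×micro: 6; S2 reads c1=6 → after 2×micro: 0 ⇒ (c0=10, c1=6, c2=0)
[Gauss-Seidel] macro 3: S0 reads c2=0 → after 1×micro: 20; S1 reads c0=20 → after 1×micro: 32; S2 reads c1=32 → after 2×micro: -2 ⇒ (c0=20, c1=32, c2=-2)
[Gauss-Seidel] macro 4: S0 reads c2=-2 → after 1×micro: 36; S1 reads c0=36 → after 1×micro: 100; S2 reads c1=100 → after 2×micro: 1 ⇒ (c0=36, c1=100, c2=1)
[Gauss-Seidel] macro 5: S0 reads c2=1 → after 1×micro: 74; S1 reads c0=74 → after 1×micro: 274; S2 reads c1=274 → after 2×micro: 1 ⇒ (c0=74, c1=274, c2=1)
[Gauss-Seidel] macro 6: S0 reads c2=1 → after 1×micro: 150; S1 reads c0=150 → after 1×micro: 698; S2 reads c1=698 → after 2×micro: -2 ⇒ (c0=150, c1=698, c2=-2)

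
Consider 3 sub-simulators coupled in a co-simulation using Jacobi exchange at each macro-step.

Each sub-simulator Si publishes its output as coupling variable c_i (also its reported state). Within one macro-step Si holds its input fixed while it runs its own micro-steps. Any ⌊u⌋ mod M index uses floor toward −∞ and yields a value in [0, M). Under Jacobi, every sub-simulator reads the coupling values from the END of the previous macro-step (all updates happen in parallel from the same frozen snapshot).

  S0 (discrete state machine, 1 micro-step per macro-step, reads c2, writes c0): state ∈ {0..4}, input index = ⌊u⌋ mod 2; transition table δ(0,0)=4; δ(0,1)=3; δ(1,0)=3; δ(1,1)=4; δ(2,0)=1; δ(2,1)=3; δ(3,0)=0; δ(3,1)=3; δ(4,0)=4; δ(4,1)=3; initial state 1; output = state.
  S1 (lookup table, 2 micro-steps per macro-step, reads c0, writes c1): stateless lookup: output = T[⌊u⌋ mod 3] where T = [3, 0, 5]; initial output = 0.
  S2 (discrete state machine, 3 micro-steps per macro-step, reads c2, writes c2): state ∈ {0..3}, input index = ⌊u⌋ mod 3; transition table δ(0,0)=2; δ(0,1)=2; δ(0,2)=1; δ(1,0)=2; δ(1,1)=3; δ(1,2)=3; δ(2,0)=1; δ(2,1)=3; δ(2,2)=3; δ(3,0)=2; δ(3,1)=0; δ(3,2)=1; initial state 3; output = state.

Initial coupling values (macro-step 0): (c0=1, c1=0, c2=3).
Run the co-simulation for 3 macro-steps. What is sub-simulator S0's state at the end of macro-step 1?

S0 state at macro-step 1 = 4

macro 1: S0 reads c2=3 → after 1×micro: 4; S1 reads c0=1 → after 2×micro: 0; S2 reads c2=3 → after 3×micro: 2 ⇒ (c0=4, c1=0, c2=2)
macro 2: S0 reads c2=2 → after 1×micro: 4; S1 reads c0=4 → after 2×micro: 0; S2 reads c2=2 → after 3×micro: 3 ⇒ (c0=4, c1=0, c2=3)
macro 3: S0 reads c2=3 → after 1×micro: 3; S1 reads c0=4 → after 2×micro: 0; S2 reads c2=3 → after 3×micro: 2 ⇒ (c0=3, c1=0, c2=2)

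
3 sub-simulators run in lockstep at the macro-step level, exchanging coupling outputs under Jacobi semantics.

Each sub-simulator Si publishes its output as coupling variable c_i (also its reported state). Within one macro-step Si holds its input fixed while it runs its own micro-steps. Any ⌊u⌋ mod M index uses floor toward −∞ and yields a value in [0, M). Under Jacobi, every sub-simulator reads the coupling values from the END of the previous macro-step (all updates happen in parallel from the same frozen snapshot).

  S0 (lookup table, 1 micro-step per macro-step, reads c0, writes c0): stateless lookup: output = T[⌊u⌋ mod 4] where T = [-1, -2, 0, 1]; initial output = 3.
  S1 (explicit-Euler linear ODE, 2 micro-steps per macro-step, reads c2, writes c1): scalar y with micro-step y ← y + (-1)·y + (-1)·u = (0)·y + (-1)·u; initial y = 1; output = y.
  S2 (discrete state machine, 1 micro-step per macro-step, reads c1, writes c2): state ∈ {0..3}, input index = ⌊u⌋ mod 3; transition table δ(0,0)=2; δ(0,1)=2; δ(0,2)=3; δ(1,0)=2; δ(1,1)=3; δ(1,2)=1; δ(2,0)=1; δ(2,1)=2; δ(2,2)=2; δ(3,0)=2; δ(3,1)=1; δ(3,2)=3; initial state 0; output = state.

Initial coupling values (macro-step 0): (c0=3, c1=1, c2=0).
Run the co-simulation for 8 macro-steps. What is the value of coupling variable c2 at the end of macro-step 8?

macro 1: S0 reads c0=3 → after 1×micro: 1; S1 reads c2=0 → after 2×micro: 0; S2 reads c1=1 → after 1×micro: 2 ⇒ (c0=1, c1=0, c2=2)
macro 2: S0 reads c0=1 → after 1×micro: -2; S1 reads c2=2 → after 2×micro: -2; S2 reads c1=0 → after 1×micro: 1 ⇒ (c0=-2, c1=-2, c2=1)
macro 3: S0 reads c0=-2 → after 1×micro: 0; S1 reads c2=1 → after 2×micro: -1; S2 reads c1=-2 → after 1×micro: 3 ⇒ (c0=0, c1=-1, c2=3)
macro 4: S0 reads c0=0 → after 1×micro: -1; S1 reads c2=3 → after 2×micro: -3; S2 reads c1=-1 → after 1×micro: 3 ⇒ (c0=-1, c1=-3, c2=3)
macro 5: S0 reads c0=-1 → after 1×micro: 1; S1 reads c2=3 → after 2×micro: -3; S2 reads c1=-3 → after 1×micro: 2 ⇒ (c0=1, c1=-3, c2=2)
macro 6: S0 reads c0=1 → after 1×micro: -2; S1 reads c2=2 → after 2×micro: -2; S2 reads c1=-3 → after 1×micro: 1 ⇒ (c0=-2, c1=-2, c2=1)
macro 7: S0 reads c0=-2 → after 1×micro: 0; S1 reads c2=1 → after 2×micro: -1; S2 reads c1=-2 → after 1×micro: 3 ⇒ (c0=0, c1=-1, c2=3)
macro 8: S0 reads c0=0 → after 1×micro: -1; S1 reads c2=3 → after 2×micro: -3; S2 reads c1=-1 → after 1×micro: 3 ⇒ (c0=-1, c1=-3, c2=3)

c2 at macro-step 8 = 3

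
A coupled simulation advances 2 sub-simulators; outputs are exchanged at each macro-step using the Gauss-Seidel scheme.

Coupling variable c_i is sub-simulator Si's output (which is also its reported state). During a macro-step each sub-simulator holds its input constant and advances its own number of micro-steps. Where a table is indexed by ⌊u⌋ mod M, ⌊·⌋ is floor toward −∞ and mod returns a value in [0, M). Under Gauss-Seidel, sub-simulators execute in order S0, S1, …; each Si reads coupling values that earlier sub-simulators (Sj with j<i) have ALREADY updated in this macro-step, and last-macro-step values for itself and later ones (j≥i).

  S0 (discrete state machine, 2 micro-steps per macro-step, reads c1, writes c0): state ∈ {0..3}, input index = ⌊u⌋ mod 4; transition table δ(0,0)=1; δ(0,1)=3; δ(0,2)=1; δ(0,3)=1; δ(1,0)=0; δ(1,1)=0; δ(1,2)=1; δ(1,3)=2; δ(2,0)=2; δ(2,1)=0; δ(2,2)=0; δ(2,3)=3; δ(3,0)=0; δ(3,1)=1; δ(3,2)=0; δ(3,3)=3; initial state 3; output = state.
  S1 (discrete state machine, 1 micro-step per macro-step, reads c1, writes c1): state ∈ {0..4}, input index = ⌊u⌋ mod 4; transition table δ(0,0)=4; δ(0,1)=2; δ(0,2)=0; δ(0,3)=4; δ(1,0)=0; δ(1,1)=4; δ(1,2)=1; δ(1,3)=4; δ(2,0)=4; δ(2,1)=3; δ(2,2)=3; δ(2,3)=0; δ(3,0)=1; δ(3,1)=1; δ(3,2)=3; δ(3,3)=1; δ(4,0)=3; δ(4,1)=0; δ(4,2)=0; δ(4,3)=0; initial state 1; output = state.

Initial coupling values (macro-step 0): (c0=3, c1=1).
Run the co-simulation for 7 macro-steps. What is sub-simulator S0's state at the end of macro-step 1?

S0 state at macro-step 1 = 0

macro 1: S0 reads c1=1 → after 2×micro: 0; S1 reads c1=1 → after 1×micro: 4 ⇒ (c0=0, c1=4)
macro 2: S0 reads c1=4 → after 2×micro: 0; S1 reads c1=4 → after 1×micro: 3 ⇒ (c0=0, c1=3)
macro 3: S0 reads c1=3 → after 2×micro: 2; S1 reads c1=3 → after 1×micro: 1 ⇒ (c0=2, c1=1)
macro 4: S0 reads c1=1 → after 2×micro: 3; S1 reads c1=1 → after 1×micro: 4 ⇒ (c0=3, c1=4)
macro 5: S0 reads c1=4 → after 2×micro: 1; S1 reads c1=4 → after 1×micro: 3 ⇒ (c0=1, c1=3)
macro 6: S0 reads c1=3 → after 2×micro: 3; S1 reads c1=3 → after 1×micro: 1 ⇒ (c0=3, c1=1)
macro 7: S0 reads c1=1 → after 2×micro: 0; S1 reads c1=1 → after 1×micro: 4 ⇒ (c0=0, c1=4)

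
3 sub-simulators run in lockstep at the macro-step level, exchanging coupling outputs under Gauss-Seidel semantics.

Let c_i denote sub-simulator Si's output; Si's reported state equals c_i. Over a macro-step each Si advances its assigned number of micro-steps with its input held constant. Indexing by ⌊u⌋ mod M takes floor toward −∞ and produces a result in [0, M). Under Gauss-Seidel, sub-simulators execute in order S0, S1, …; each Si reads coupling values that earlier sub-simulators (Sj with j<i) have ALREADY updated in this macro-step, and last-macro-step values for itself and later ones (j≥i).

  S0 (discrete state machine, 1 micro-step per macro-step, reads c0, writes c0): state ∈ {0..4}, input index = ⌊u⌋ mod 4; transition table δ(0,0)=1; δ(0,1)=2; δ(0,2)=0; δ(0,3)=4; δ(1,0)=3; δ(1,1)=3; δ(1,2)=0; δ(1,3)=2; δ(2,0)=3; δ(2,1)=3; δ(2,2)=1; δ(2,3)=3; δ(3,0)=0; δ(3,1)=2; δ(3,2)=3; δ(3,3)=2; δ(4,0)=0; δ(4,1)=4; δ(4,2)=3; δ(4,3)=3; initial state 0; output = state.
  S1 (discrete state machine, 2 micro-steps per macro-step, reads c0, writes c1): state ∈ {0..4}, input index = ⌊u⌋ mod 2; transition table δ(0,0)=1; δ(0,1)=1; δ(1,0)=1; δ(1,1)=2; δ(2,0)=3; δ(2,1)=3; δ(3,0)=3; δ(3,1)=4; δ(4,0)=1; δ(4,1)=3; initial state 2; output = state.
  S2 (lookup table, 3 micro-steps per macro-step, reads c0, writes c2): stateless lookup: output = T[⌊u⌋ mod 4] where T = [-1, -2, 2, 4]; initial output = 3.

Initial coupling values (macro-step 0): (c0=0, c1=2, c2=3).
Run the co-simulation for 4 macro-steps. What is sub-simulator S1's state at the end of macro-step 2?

S1 state at macro-step 2 = 4

macro 1: S0 reads c0=0 → after 1×micro: 1; S1 reads c0=1 → after 2×micro: 4; S2 reads c0=1 → after 3×micro: -2 ⇒ (c0=1, c1=4, c2=-2)
macro 2: S0 reads c0=1 → after 1×micro: 3; S1 reads c0=3 → after 2×micro: 4; S2 reads c0=3 → after 3×micro: 4 ⇒ (c0=3, c1=4, c2=4)
macro 3: S0 reads c0=3 → after 1×micro: 2; S1 reads c0=2 → after 2×micro: 1; S2 reads c0=2 → after 3×micro: 2 ⇒ (c0=2, c1=1, c2=2)
macro 4: S0 reads c0=2 → after 1×micro: 1; S1 reads c0=1 → after 2×micro: 3; S2 reads c0=1 → after 3×micro: -2 ⇒ (c0=1, c1=3, c2=-2)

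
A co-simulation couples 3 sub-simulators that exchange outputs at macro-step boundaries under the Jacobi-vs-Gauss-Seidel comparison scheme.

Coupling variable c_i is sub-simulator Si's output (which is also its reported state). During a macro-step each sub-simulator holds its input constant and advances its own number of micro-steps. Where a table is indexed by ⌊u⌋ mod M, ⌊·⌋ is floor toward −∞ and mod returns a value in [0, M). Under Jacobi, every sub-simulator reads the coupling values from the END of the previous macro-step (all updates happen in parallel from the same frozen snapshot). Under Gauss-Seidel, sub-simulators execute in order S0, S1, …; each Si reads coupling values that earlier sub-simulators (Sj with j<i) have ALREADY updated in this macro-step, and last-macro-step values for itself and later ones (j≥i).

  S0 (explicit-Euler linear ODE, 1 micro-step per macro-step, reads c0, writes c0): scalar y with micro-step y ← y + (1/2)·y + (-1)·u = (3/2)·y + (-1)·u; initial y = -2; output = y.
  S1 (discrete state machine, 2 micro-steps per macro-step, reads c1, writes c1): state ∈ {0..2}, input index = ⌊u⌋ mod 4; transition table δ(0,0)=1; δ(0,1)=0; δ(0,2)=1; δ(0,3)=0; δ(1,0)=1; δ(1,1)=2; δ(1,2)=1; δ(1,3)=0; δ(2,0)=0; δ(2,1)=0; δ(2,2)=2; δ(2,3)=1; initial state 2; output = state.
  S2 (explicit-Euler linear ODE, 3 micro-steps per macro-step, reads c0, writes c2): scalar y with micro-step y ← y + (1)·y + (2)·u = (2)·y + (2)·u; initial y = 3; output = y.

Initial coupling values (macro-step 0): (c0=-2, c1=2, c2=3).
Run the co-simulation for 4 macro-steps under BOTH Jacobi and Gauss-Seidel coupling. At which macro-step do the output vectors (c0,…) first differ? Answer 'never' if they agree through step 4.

first divergence at macro-step: 1

[Jacobi] macro 1: S0 reads c0=-2 → after 1×micro: -1; S1 reads c1=2 → after 2×micro: 2; S2 reads c0=-2 → after 3×micro: -4 ⇒ (c0=-1, c1=2, c2=-4)
[Jacobi] macro 2: S0 reads c0=-1 → after 1×micro: -1/2; S1 reads c1=2 → after 2×micro: 2; S2 reads c0=-1 → after 3×micro: -46 ⇒ (c0=-1/2, c1=2, c2=-46)
[Jacobi] macro 3: S0 reads c0=-1/2 → after 1×micro: -1/4; S1 reads c1=2 → after 2×micro: 2; S2 reads c0=-1/2 → after 3×micro: -375 ⇒ (c0=-1/4, c1=2, c2=-375)
[Jacobi] macro 4: S0 reads c0=-1/4 → after 1×micro: -1/8; S1 reads c1=2 → after 2×micro: 2; S2 reads c0=-1/4 → after 3×micro: -6007/2 ⇒ (c0=-1/8, c1=2, c2=-6007/2)
[Gauss-Seidel] macro 1: S0 reads c0=-2 → after 1×micro: -1; S1 reads c1=2 → after 2×micro: 2; S2 reads c0=-1 → after 3×micro: 10 ⇒ (c0=-1, c1=2, c2=10)
[Gauss-Seidel] macro 2: S0 reads c0=-1 → after 1×micro: -1/2; S1 reads c1=2 → after 2×micro: 2; S2 reads c0=-1/2 → after 3×micro: 73 ⇒ (c0=-1/2, c1=2, c2=73)
[Gauss-Seidel] macro 3: S0 reads c0=-1/2 → after 1×micro: -1/4; S1 reads c1=2 → after 2×micro: 2; S2 reads c0=-1/4 → after 3×micro: 1161/2 ⇒ (c0=-1/4, c1=2, c2=1161/2)
[Gauss-Seidel] macro 4: S0 reads c0=-1/4 → after 1×micro: -1/8; S1 reads c1=2 → after 2×micro: 2; S2 reads c0=-1/8 → after 3×micro: 18569/4 ⇒ (c0=-1/8, c1=2, c2=18569/4)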